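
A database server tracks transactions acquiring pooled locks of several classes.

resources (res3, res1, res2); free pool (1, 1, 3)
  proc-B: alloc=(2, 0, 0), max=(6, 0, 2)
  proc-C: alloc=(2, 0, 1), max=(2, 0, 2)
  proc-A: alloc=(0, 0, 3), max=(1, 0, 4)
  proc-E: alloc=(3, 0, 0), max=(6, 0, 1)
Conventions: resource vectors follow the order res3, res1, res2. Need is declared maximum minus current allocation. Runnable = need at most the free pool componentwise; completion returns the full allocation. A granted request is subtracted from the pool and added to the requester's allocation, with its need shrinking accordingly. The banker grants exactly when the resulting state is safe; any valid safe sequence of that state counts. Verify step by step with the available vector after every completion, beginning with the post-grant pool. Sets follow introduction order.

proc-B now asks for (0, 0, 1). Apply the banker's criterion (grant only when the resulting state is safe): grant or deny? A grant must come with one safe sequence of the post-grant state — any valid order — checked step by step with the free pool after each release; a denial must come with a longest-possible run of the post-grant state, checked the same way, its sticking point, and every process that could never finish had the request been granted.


GRANT — the state after the grant stays safe, e.g. via proc-C, proc-A, proc-E, proc-B.
Key observation: (1, 1, 2) free after granting still covers proc-C first, and each release covers the next.
Step-by-step check of the post-grant state:
  pool = (1, 1, 2)
  run proc-C (needs (0, 0, 1), free (1, 1, 2)); after release of (2, 0, 1) the pool is (3, 1, 3)
  run proc-A (needs (1, 0, 1), free (3, 1, 3)); after release of (0, 0, 3) the pool is (3, 1, 6)
  run proc-E (needs (3, 0, 1), free (3, 1, 6)); after release of (3, 0, 0) the pool is (6, 1, 6)
  run proc-B (needs (4, 0, 1), free (6, 1, 6)); after release of (2, 0, 1) the pool is (8, 1, 7)


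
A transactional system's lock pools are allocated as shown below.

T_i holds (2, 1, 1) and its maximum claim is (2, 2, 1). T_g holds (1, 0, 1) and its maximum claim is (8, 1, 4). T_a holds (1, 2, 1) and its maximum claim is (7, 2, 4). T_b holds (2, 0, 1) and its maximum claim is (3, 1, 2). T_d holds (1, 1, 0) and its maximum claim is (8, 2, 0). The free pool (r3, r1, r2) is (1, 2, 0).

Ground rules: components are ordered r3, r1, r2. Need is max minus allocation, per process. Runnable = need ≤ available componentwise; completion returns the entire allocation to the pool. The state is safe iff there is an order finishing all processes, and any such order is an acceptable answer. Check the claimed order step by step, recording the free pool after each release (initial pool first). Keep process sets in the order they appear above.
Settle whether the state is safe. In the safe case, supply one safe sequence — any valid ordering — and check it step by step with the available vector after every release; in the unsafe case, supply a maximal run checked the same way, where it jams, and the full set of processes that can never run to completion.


The state is UNSAFE.
Key observation: after T_i, T_b complete, (5, 3, 2) is the best the pool ever gets, yet each leftover process wants more r3.
The run T_i, T_b cannot be extended any further. Walking it through:
  pool = (1, 2, 0)
  T_i: need (0, 1, 0) fits (1, 2, 0); releases (2, 1, 1), pool now (3, 3, 1)
  T_b: need (1, 1, 1) fits (3, 3, 1); releases (2, 0, 1), pool now (5, 3, 2)
  T_g still needs (7, 1, 3) but only (5, 3, 2) is free — short on r3 and r2
  T_a still needs (6, 0, 3) but only (5, 3, 2) is free — short on r3 and r2
  T_d still needs (7, 1, 0) but only (5, 3, 2) is free — short on r3
Permanently blocked: T_g, T_a and T_d.


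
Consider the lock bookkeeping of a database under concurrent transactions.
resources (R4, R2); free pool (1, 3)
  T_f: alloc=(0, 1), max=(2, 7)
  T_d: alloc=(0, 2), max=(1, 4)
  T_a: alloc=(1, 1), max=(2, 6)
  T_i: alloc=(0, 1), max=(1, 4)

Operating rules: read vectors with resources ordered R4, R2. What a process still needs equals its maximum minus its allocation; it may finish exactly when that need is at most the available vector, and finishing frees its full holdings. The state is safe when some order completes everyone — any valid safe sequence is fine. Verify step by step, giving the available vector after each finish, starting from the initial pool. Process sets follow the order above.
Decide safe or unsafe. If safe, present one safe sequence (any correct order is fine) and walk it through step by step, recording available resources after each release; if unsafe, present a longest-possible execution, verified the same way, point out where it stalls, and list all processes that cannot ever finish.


The state is SAFE; one workable sequence: T_d, T_i, T_a, T_f.
Key observation: reading the order forward, T_d is the first process whose need (1, 2) meets the free pool (1, 3) exactly on a resource it requests.
Verifying each step:
  pool = (1, 3)
  run T_d (needs (1, 2), free (1, 3)); after release of (0, 2) the pool is (1, 5)
  run T_i (needs (1, 3), free (1, 5)); after release of (0, 1) the pool is (1, 6)
  run T_a (needs (1, 5), free (1, 6)); after release of (1, 1) the pool is (2, 7)
  run T_f (needs (2, 6), free (2, 7)); after release of (0, 1) the pool is (2, 8)


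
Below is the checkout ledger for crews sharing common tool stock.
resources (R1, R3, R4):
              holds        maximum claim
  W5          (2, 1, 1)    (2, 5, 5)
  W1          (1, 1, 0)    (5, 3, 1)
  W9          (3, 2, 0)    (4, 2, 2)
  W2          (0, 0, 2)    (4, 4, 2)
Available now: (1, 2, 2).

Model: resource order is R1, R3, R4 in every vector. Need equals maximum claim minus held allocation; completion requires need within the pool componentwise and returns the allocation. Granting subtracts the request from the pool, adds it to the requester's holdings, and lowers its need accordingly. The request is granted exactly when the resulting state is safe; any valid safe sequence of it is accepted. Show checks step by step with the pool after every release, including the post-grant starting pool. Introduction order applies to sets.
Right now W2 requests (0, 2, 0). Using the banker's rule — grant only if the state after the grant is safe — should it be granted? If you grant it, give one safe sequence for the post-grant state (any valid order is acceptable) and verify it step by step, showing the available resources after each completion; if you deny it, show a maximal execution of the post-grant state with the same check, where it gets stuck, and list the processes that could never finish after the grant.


GRANT: granting preserves safety; a valid post-grant sequence is W9, W2, W5, W1.
Key observation: after the grant the pool drops to (1, 0, 2), which still lets W9 finish first and unwind the rest.
Check on the post-grant state, step by step:
  pool = (1, 0, 2)
  W9 needs (1, 0, 2) <= (1, 0, 2) -> finishes; pool += (3, 2, 0) = (4, 2, 2)
  W2 needs (4, 2, 0) <= (4, 2, 2) -> finishes; pool += (0, 2, 2) = (4, 4, 4)
  W5 needs (0, 4, 4) <= (4, 4, 4) -> finishes; pool += (2, 1, 1) = (6, 5, 5)
  W1 needs (4, 2, 1) <= (6, 5, 5) -> finishes; pool += (1, 1, 0) = (7, 6, 5)


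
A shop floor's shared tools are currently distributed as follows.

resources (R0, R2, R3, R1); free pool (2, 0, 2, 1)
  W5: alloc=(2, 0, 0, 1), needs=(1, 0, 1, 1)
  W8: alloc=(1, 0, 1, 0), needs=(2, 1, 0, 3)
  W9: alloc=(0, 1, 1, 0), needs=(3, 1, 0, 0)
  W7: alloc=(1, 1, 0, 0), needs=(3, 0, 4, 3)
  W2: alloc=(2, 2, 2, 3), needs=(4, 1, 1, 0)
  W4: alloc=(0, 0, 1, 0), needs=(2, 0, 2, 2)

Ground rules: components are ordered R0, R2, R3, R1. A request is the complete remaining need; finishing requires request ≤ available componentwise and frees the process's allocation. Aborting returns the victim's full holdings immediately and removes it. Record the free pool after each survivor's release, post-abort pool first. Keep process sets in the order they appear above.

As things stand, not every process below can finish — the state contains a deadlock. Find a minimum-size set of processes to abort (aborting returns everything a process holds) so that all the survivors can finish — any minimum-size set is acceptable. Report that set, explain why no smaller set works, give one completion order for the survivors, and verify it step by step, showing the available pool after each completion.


Abort W7.
Key observation: W9 had no path to completion before; after the abort of W7 ((1, 1, 0, 0) returned), step 1 is where it fits.
No smaller set exists: with zero aborts the deadlock remains.
The survivors complete as W9, W5, W2, W4, W8. Walking it through (starting from the post-abort pool):
  pool = (3, 1, 2, 1)
  run W9 (needs (3, 1, 0, 0), free (3, 1, 2, 1)); after release of (0, 1, 1, 0) the pool is (3, 2, 3, 1)
  run W5 (needs (1, 0, 1, 1), free (3, 2, 3, 1)); after release of (2, 0, 0, 1) the pool is (5, 2, 3, 2)
  run W2 (needs (4, 1, 1, 0), free (5, 2, 3, 2)); after release of (2, 2, 2, 3) the pool is (7, 4, 5, 5)
  run W4 (needs (2, 0, 2, 2), free (7, 4, 5, 5)); after release of (0, 0, 1, 0) the pool is (7, 4, 6, 5)
  run W8 (needs (2, 1, 0, 3), free (7, 4, 6, 5)); after release of (1, 0, 1, 0) the pool is (8, 4, 7, 5)


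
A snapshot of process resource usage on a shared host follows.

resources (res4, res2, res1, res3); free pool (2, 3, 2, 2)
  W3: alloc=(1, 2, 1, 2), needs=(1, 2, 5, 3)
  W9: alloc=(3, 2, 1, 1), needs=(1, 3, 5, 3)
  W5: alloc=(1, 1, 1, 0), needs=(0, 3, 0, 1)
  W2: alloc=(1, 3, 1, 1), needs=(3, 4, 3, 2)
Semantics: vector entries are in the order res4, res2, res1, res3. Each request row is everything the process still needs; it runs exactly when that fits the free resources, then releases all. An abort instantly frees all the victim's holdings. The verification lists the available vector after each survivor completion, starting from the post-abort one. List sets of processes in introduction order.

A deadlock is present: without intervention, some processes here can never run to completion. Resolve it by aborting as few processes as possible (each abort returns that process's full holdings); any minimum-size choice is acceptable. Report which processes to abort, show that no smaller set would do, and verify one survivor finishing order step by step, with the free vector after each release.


Abort W3.
Key observation: W9 was stuck for good until W3 gave back (1, 2, 1, 2); in the order shown it finishes at step 3.
Minimality: the empty abort set fails — the state is deadlocked as it stands.
One survivor order: W5, W2, W9. Check, step by step (post-abort pool first):
  pool = (3, 5, 3, 4)
  run W5 (needs (0, 3, 0, 1), free (3, 5, 3, 4)); after release of (1, 1, 1, 0) the pool is (4, 6, 4, 4)
  run W2 (needs (3, 4, 3, 2), free (4, 6, 4, 4)); after release of (1, 3, 1, 1) the pool is (5, 9, 5, 5)
  run W9 (needs (1, 3, 5, 3), free (5, 9, 5, 5)); after release of (3, 2, 1, 1) the pool is (8, 11, 6, 6)


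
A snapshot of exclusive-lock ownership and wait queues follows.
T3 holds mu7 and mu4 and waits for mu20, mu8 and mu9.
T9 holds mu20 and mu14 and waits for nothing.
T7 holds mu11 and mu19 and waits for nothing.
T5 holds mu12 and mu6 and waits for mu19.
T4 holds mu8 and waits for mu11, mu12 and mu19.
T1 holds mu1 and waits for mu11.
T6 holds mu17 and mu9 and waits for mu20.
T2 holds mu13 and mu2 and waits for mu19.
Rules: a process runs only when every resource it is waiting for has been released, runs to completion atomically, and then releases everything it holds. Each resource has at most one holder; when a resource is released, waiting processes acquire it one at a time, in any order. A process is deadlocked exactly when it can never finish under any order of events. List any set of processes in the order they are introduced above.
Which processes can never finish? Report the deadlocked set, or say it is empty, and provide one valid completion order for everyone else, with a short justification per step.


No process is deadlocked.
Key observation: every chain of waits terminates; starting from the processes that wait on nothing, all the rest unlock in turn.
A valid finishing order for the others: T9, T7, T2, T5, T4, T6, T3, T1.
Verifying each step:
  T9: no waits; runs immediately, freeing mu20 and mu14
  T7: no waits; runs immediately, freeing mu11 and mu19
  run T2 (all its waits — mu19 — are resolved); releases mu13 and mu2
  run T5 (all its waits — mu19 — are resolved); releases mu12 and mu6
  run T4 (all its waits — mu11, mu12 and mu19 — are resolved); releases mu8
  run T6 (all its waits — mu20 — are resolved); releases mu17 and mu9
  run T3 (all its waits — mu20, mu8 and mu9 — are resolved); releases mu7 and mu4
  run T1 (all its waits — mu11 — are resolved); releases mu1


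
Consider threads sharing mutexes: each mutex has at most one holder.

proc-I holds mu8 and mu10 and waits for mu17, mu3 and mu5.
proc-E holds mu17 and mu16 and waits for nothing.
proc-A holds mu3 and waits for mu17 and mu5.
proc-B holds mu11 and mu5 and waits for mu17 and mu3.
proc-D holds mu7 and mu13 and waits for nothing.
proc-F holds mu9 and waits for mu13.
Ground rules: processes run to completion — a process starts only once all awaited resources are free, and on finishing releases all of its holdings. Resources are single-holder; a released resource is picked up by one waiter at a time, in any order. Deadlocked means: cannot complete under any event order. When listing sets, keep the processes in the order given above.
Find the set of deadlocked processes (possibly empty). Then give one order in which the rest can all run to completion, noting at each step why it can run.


The deadlocked set is proc-I, proc-A and proc-B.
Key observation: proc-A -> proc-B -> proc-A is a circular wait — nothing in it can go first; proc-I waits into the deadlock from upstream.
The rest can finish in the order proc-E, proc-D, proc-F.
Check, step by step:
  proc-E waits on nothing -> runs at once and releases mu17 and mu16
  proc-D waits on nothing -> runs at once and releases mu7 and mu13
  proc-F waits on mu13 — all released -> runs and releases mu9


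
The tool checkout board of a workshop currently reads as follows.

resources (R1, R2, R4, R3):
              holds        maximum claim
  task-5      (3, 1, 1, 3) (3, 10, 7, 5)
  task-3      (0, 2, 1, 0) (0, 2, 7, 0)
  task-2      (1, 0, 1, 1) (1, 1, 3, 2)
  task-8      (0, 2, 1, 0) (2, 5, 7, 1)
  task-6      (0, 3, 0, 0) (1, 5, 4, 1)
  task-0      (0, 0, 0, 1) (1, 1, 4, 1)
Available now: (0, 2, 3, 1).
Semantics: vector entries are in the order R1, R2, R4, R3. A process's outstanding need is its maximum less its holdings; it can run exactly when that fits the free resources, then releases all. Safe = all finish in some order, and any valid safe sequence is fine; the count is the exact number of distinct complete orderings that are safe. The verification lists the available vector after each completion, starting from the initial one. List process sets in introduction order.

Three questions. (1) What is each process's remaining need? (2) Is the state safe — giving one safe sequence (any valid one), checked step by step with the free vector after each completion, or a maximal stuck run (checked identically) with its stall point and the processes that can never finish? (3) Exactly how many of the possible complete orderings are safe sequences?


(1) Outstanding need per process (order R1, R2, R4, R3):
  task-5: (0, 9, 6, 2)
  task-3: (0, 0, 6, 0)
  task-2: (0, 1, 2, 1)
  task-8: (2, 3, 6, 1)
  task-6: (1, 2, 4, 1)
  task-0: (1, 1, 4, 0)
(2) The state is UNSAFE.
Key observation: R4 is the bottleneck — with task-2, task-0, task-6 done the pool holds (1, 5, 4, 3), short of every remaining need.
The run task-2, task-0, task-6 cannot be extended any further. Step-by-step check:
  pool = (0, 2, 3, 1)
  task-2 needs (0, 1, 2, 1) <= (0, 2, 3, 1) -> finishes; pool += (1, 0, 1, 1) = (1, 2, 4, 2)
  task-0 needs (1, 1, 4, 0) <= (1, 2, 4, 2) -> finishes; pool += (0, 0, 0, 1) = (1, 2, 4, 3)
  task-6 needs (1, 2, 4, 1) <= (1, 2, 4, 3) -> finishes; pool += (0, 3, 0, 0) = (1, 5, 4, 3)
  task-5 still needs (0, 9, 6, 2) but only (1, 5, 4, 3) is free — short on R2 and R4
  task-3 still needs (0, 0, 6, 0) but only (1, 5, 4, 3) is free — short on R4
  task-8 still needs (2, 3, 6, 1) but only (1, 5, 4, 3) is free — short on R1 and R4
Never able to finish: task-5, task-3 and task-8.
(3) The exact count: 0 of the possible complete orderings are safe sequences.


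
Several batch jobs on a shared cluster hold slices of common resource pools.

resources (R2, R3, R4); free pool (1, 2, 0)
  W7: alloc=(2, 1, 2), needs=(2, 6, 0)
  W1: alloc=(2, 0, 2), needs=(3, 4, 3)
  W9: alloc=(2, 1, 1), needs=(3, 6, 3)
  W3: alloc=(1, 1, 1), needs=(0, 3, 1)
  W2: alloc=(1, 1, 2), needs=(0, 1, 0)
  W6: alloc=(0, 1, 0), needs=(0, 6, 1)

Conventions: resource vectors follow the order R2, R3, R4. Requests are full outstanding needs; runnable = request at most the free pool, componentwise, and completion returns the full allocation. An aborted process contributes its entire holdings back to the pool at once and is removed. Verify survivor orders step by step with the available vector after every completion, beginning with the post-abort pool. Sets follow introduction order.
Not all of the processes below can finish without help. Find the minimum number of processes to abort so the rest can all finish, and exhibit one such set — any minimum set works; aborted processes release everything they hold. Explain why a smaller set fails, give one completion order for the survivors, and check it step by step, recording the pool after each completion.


Minimum abort set: W7 and W9.
Key observation: W6 had no path to completion before; after the abort of W7 and W9 ((4, 2, 3) returned), step 3 is where it fits.
Minimality, checking each single-abort alternative: W7 alone leaves W9 blocked (short on R3); W1 alone leaves W7 blocked (short on R3); W9 alone leaves W7 blocked (short on R3); W3 alone leaves W7 blocked (short on R3); W2 alone leaves W7 blocked (short on R3); W6 alone leaves W7 blocked (short on R3).
Survivors finish in the order: W2, W3, W6, W1. Check, step by step (pool after the aborts first):
  pool = (5, 4, 3)
  W2 needs (0, 1, 0) <= (5, 4, 3) -> finishes; pool += (1, 1, 2) = (6, 5, 5)
  W3 needs (0, 3, 1) <= (6, 5, 5) -> finishes; pool += (1, 1, 1) = (7, 6, 6)
  W6 needs (0, 6, 1) <= (7, 6, 6) -> finishes; pool += (0, 1, 0) = (7, 7, 6)
  W1 needs (3, 4, 3) <= (7, 7, 6) -> finishes; pool += (2, 0, 2) = (9, 7, 8)


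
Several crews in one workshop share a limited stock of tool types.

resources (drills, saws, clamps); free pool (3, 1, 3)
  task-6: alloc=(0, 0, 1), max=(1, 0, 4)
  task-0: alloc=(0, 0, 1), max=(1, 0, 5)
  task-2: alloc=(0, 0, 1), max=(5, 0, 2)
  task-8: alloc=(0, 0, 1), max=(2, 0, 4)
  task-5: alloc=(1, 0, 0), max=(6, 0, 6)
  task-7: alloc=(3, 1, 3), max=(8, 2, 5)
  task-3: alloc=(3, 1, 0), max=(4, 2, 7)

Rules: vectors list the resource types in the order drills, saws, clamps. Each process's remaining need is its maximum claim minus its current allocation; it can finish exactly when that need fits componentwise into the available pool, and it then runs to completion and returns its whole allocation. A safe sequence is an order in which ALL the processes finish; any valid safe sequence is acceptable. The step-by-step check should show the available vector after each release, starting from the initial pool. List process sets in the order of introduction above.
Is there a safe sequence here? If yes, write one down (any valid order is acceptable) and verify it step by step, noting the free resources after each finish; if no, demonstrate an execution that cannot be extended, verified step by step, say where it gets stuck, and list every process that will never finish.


UNSAFE.
Key observation: after task-6, task-8, task-0 the pool peaks at (3, 1, 6), and each blocked process is short somewhere: task-2 on drills; task-5 on drills; task-7 on drills; task-3 on clamps.
The run task-6, task-8, task-0 cannot be extended any further. Check, step by step:
  pool = (3, 1, 3)
  task-6 needs (1, 0, 3) <= (3, 1, 3) -> finishes; pool += (0, 0, 1) = (3, 1, 4)
  task-8 needs (2, 0, 3) <= (3, 1, 4) -> finishes; pool += (0, 0, 1) = (3, 1, 5)
  task-0 needs (1, 0, 4) <= (3, 1, 5) -> finishes; pool += (0, 0, 1) = (3, 1, 6)
  blocked: task-2 wants (5, 0, 1), pool (3, 1, 6) — not enough drills
  blocked: task-5 wants (5, 0, 6), pool (3, 1, 6) — not enough drills
  blocked: task-7 wants (5, 1, 2), pool (3, 1, 6) — not enough drills
  blocked: task-3 wants (1, 1, 7), pool (3, 1, 6) — not enough clamps
Processes that can never finish: task-2, task-5, task-7 and task-3.


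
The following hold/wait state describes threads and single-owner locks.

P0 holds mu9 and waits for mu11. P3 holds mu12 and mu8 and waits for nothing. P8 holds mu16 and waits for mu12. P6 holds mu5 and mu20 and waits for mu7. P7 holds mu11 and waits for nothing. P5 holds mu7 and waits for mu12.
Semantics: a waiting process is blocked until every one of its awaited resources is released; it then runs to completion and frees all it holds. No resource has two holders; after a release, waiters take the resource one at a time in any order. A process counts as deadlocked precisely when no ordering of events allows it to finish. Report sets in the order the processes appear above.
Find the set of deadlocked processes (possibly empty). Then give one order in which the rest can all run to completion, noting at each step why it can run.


Nothing here is deadlocked.
Key observation: the waits form no ring: some process can always run, and its releases unblock the others one by one.
One completion order for the rest: P3, P7, P5, P0, P8, P6.
Step-by-step check:
  P3 waits on nothing -> runs at once and releases mu12 and mu8
  P7 waits on nothing -> runs at once and releases mu11
  P5 waits on mu12 — all released -> runs and releases mu7
  P0 waits on mu11 — all released -> runs and releases mu9
  P8 waits on mu12 — all released -> runs and releases mu16
  P6 waits on mu7 — all released -> runs and releases mu5 and mu20


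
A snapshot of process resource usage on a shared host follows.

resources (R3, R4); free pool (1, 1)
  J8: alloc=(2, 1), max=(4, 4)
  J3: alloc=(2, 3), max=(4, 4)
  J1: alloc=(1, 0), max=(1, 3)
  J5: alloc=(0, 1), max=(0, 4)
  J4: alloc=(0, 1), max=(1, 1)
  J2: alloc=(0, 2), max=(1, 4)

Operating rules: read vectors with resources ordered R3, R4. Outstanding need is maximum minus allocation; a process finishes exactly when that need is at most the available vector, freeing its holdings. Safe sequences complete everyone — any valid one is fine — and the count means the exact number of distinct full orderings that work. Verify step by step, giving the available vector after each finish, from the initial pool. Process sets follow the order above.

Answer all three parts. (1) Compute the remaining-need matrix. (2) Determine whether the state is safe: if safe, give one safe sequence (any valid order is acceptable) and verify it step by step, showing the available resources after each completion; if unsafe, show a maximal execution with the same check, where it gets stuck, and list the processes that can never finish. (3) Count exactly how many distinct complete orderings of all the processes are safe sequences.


(1) Outstanding need per process (order R3, R4):
  J8: (2, 3)
  J3: (2, 1)
  J1: (0, 3)
  J5: (0, 3)
  J4: (1, 0)
  J2: (1, 2)
(2) SAFE — a valid safe sequence is J4, J2, J1, J5, J8, J3.
Key observation: reading the order forward, J4 is the first process whose need (1, 0) meets the free pool (1, 1) exactly on a resource it requests.
Step-by-step check:
  pool = (1, 1)
  J4 needs (1, 0) <= (1, 1) -> finishes; pool += (0, 1) = (1, 2)
  J2 needs (1, 2) <= (1, 2) -> finishes; pool += (0, 2) = (1, 4)
  J1 needs (0, 3) <= (1, 4) -> finishes; pool += (1, 0) = (2, 4)
  J5 needs (0, 3) <= (2, 4) -> finishes; pool += (0, 1) = (2, 5)
  J8 needs (2, 3) <= (2, 5) -> finishes; pool += (2, 1) = (4, 6)
  J3 needs (2, 1) <= (4, 6) -> finishes; pool += (2, 3) = (6, 9)
(3) Precisely 8 of the possible complete orderings are safe sequences.


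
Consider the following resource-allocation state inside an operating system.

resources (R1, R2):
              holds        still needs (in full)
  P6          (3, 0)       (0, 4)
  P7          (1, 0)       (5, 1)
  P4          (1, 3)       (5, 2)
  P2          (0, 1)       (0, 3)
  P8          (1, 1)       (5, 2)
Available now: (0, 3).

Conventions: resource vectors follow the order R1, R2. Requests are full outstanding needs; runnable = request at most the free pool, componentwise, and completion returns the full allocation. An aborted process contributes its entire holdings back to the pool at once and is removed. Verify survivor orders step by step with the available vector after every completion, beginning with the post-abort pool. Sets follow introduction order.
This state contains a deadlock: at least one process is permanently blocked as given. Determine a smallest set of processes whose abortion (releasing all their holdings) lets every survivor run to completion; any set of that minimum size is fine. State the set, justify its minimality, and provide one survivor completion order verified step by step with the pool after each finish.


Abort P7 and P8.
Key observation: the deadlocked P4 becomes finishable only because P7 and P8 released (2, 1); it completes at step 3 below.
Why nothing smaller works — every single abort fails: P6 alone leaves P7 blocked (short on R1); P7 alone leaves P4 blocked (short on R1); P4 alone leaves P7 blocked (short on R1); P2 alone leaves P7 blocked (short on R1); P8 alone leaves P7 blocked (short on R1).
The survivors complete as P2, P6, P4. Walking it through (starting from the post-abort pool):
  pool = (2, 4)
  P2 needs (0, 3) <= (2, 4) -> finishes; pool += (0, 1) = (2, 5)
  P6 needs (0, 4) <= (2, 5) -> finishes; pool += (3, 0) = (5, 5)
  P4 needs (5, 2) <= (5, 5) -> finishes; pool += (1, 3) = (6, 8)


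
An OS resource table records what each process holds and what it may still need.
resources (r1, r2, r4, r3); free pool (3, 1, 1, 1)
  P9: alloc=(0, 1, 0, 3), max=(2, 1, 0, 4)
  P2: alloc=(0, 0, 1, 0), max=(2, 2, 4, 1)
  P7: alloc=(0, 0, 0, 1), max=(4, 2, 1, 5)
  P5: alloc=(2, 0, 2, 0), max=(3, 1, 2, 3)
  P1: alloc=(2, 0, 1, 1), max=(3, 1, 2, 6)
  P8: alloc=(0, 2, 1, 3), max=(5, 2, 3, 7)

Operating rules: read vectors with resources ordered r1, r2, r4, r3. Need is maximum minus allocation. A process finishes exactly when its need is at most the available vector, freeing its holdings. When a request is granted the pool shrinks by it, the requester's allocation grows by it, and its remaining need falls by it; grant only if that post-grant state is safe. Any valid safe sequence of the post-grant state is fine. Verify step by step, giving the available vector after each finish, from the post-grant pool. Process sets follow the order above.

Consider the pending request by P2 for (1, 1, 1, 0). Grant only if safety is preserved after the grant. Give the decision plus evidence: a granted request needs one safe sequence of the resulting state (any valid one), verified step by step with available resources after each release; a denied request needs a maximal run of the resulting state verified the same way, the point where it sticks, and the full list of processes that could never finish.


GRANT — the state after the grant stays safe, e.g. via P9, P5, P2, P7, P8, P1.
Key observation: with (2, 0, 0, 1) left after the transfer, P9 can run at once — the state stays safe.
Verifying the post-grant state step by step:
  pool = (2, 0, 0, 1)
  run P9 (needs (2, 0, 0, 1), free (2, 0, 0, 1)); after release of (0, 1, 0, 3) the pool is (2, 1, 0, 4)
  run P5 (needs (1, 1, 0, 3), free (2, 1, 0, 4)); after release of (2, 0, 2, 0) the pool is (4, 1, 2, 4)
  run P2 (needs (1, 1, 2, 1), free (4, 1, 2, 4)); after release of (1, 1, 2, 0) the pool is (5, 2, 4, 4)
  run P7 (needs (4, 2, 1, 4), free (5, 2, 4, 4)); after release of (0, 0, 0, 1) the pool is (5, 2, 4, 5)
  run P8 (needs (5, 0, 2, 4), free (5, 2, 4, 5)); after release of (0, 2, 1, 3) the pool is (5, 4, 5, 8)
  run P1 (needs (1, 1, 1, 5), free (5, 4, 5, 8)); after release of (2, 0, 1, 1) the pool is (7, 4, 6, 9)


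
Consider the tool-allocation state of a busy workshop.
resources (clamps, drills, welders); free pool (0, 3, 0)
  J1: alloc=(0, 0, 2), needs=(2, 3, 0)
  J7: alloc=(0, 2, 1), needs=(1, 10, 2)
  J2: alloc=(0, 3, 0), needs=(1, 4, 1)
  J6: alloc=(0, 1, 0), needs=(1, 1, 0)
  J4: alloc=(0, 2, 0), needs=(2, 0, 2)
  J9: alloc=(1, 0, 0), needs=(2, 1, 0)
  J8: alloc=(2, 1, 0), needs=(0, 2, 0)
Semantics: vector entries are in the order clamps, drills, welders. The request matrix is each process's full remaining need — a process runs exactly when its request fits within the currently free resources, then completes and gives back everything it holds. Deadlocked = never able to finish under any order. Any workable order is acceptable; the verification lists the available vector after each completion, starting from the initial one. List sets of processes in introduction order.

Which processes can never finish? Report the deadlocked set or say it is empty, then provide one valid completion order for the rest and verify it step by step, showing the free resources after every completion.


No process is deadlocked.
Key observation: beginning at J8, releases accumulate fast enough that every process eventually fits.
The rest can finish in the order J8, J1, J4, J9, J2, J6, J7. Step-by-step check:
  pool = (0, 3, 0)
  J8 needs (0, 2, 0) <= (0, 3, 0) -> finishes; pool += (2, 1, 0) = (2, 4, 0)
  J1 needs (2, 3, 0) <= (2, 4, 0) -> finishes; pool += (0, 0, 2) = (2, 4, 2)
  J4 needs (2, 0, 2) <= (2, 4, 2) -> finishes; pool += (0, 2, 0) = (2, 6, 2)
  J9 needs (2, 1, 0) <= (2, 6, 2) -> finishes; pool += (1, 0, 0) = (3, 6, 2)
  J2 needs (1, 4, 1) <= (3, 6, 2) -> finishes; pool += (0, 3, 0) = (3, 9, 2)
  J6 needs (1, 1, 0) <= (3, 9, 2) -> finishes; pool += (0, 1, 0) = (3, 10, 2)
  J7 needs (1, 10, 2) <= (3, 10, 2) -> finishes; pool += (0, 2, 1) = (3, 12, 3)


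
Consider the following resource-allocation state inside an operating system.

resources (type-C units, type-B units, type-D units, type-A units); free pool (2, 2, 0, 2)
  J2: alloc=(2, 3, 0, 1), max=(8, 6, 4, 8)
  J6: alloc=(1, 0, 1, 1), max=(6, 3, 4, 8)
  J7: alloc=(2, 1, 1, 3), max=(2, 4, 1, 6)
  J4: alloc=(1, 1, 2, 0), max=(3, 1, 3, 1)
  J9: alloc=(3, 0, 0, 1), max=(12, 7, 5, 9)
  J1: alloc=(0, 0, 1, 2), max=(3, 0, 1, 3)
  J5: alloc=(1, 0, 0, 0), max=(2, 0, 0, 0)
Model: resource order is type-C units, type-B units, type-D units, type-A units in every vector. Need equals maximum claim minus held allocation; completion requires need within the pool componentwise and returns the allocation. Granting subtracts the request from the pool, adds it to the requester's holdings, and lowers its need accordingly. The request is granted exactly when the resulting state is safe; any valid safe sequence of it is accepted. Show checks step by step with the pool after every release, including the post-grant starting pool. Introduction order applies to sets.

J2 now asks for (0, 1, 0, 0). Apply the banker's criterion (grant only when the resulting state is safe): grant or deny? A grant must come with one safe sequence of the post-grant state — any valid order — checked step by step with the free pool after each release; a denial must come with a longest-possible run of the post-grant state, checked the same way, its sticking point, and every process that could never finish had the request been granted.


DENY: after the grant no complete ordering would exist.
Key observation: after J5, J1, J4 the pool peaks at (4, 2, 3, 4), and each blocked process is short somewhere: J2 on type-C units, type-D units, type-A units; J6 on type-C units, type-B units, type-A units; J7 on type-B units; J9 on type-C units, type-B units, type-D units, type-A units.
Pretend the grant happened; the run J5, J1, J4 goes as far as possible. Check, step by step:
  pool = (2, 1, 0, 2)
  J5 needs (1, 0, 0, 0) <= (2, 1, 0, 2) -> finishes; pool += (1, 0, 0, 0) = (3, 1, 0, 2)
  J1 needs (3, 0, 0, 1) <= (3, 1, 0, 2) -> finishes; pool += (0, 0, 1, 2) = (3, 1, 1, 4)
  J4 needs (2, 0, 1, 1) <= (3, 1, 1, 4) -> finishes; pool += (1, 1, 2, 0) = (4, 2, 3, 4)
  J2 still needs (6, 2, 4, 7) but only (4, 2, 3, 4) is free — short on type-C units, type-D units and type-A units
  J6 still needs (5, 3, 3, 7) but only (4, 2, 3, 4) is free — short on type-C units, type-B units and type-A units
  J7 still needs (0, 3, 0, 3) but only (4, 2, 3, 4) is free — short on type-B units
  J9 still needs (9, 7, 5, 8) but only (4, 2, 3, 4) is free — short on type-C units, type-B units, type-D units and type-A units
Post-grant, the permanently blocked set is J2, J6, J7 and J9.


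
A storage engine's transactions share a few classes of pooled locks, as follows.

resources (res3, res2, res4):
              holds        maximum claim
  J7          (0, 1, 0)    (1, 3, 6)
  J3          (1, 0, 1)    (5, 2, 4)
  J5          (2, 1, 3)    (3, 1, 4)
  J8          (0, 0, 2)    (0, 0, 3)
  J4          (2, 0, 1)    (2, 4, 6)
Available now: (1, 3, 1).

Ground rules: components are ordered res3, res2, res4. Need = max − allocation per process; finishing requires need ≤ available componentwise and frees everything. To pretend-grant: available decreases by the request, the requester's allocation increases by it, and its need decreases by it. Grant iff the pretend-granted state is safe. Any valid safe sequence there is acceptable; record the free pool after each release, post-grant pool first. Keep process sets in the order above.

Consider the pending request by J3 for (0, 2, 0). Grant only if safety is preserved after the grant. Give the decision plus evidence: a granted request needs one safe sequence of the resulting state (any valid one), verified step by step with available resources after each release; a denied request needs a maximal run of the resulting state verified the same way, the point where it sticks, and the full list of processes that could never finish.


DENY. Granting would leave the state unsafe.
Key observation: after J8, J5, J7 the pool peaks at (3, 3, 6), and each blocked process is short somewhere: J3 on res3; J4 on res2.
After a pretend grant, a maximal execution: J8, J5, J7 — then nothing else fits. Walking it through:
  pool = (1, 1, 1)
  J8 needs (0, 0, 1) <= (1, 1, 1) -> finishes; pool += (0, 0, 2) = (1, 1, 3)
  J5 needs (1, 0, 1) <= (1, 1, 3) -> finishes; pool += (2, 1, 3) = (3, 2, 6)
  J7 needs (1, 2, 6) <= (3, 2, 6) -> finishes; pool += (0, 1, 0) = (3, 3, 6)
  J3 still needs (4, 0, 3) but only (3, 3, 6) is free — short on res3
  J4 still needs (0, 4, 5) but only (3, 3, 6) is free — short on res2
Had the request been granted, J3 and J4 could never finish.


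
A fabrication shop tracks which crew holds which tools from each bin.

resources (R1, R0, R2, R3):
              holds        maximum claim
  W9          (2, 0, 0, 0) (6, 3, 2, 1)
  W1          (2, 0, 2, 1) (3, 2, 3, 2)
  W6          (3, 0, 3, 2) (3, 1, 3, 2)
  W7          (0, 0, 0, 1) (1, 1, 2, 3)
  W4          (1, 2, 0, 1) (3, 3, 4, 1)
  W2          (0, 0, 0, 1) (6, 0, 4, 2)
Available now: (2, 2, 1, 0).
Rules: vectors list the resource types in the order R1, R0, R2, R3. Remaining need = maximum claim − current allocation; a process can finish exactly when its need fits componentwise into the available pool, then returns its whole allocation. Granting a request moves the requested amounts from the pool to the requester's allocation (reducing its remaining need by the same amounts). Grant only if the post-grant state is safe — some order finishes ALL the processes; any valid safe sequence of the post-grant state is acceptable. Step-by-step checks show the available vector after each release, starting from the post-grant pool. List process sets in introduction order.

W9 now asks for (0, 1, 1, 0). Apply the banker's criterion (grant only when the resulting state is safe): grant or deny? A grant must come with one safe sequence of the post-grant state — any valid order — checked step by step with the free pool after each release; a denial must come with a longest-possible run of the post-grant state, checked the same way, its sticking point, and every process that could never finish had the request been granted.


DENY: after the grant no complete ordering would exist.
Key observation: after W6, W7 the pool peaks at (5, 1, 3, 3), and each blocked process is short somewhere: W9 on R0; W1 on R0; W4 on R2; W2 on R1, R2.
On the post-grant state, W6, W7 is a maximal run — nothing extends it. Walking it through:
  pool = (2, 1, 0, 0)
  run W6 (needs (0, 1, 0, 0), free (2, 1, 0, 0)); after release of (3, 0, 3, 2) the pool is (5, 1, 3, 2)
  run W7 (needs (1, 1, 2, 2), free (5, 1, 3, 2)); after release of (0, 0, 0, 1) the pool is (5, 1, 3, 3)
  W9 still needs (4, 2, 1, 1) but only (5, 1, 3, 3) is free — short on R0
  W1 still needs (1, 2, 1, 1) but only (5, 1, 3, 3) is free — short on R0
  W4 still needs (2, 1, 4, 0) but only (5, 1, 3, 3) is free — short on R2
  W2 still needs (6, 0, 4, 1) but only (5, 1, 3, 3) is free — short on R1 and R2
Processes that could never finish after the grant: W9, W1, W4 and W2.


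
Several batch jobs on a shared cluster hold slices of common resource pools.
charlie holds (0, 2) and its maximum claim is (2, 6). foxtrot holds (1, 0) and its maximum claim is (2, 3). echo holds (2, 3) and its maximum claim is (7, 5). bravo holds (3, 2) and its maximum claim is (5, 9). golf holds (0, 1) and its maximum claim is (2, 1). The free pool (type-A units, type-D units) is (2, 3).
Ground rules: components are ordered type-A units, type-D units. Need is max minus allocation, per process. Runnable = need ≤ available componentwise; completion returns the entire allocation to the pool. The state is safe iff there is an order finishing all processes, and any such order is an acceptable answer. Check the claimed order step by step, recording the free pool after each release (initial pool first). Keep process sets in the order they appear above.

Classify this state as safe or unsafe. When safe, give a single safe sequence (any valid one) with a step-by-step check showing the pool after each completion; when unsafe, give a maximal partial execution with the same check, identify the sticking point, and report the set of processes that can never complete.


UNSAFE — no complete ordering exists.
Key observation: after golf, foxtrot, charlie the pool peaks at (3, 6), and each blocked process is short somewhere: echo on type-A units; bravo on type-D units.
Going as far as possible: golf, foxtrot, charlie; after that, nothing fits. Check, step by step:
  pool = (2, 3)
  golf needs (2, 0) <= (2, 3) -> finishes; pool += (0, 1) = (2, 4)
  foxtrot needs (1, 3) <= (2, 4) -> finishes; pool += (1, 0) = (3, 4)
  charlie needs (2, 4) <= (3, 4) -> finishes; pool += (0, 2) = (3, 6)
  blocked: echo wants (5, 2), pool (3, 6) — not enough type-A units
  blocked: bravo wants (2, 7), pool (3, 6) — not enough type-D units
Permanently blocked: echo and bravo.


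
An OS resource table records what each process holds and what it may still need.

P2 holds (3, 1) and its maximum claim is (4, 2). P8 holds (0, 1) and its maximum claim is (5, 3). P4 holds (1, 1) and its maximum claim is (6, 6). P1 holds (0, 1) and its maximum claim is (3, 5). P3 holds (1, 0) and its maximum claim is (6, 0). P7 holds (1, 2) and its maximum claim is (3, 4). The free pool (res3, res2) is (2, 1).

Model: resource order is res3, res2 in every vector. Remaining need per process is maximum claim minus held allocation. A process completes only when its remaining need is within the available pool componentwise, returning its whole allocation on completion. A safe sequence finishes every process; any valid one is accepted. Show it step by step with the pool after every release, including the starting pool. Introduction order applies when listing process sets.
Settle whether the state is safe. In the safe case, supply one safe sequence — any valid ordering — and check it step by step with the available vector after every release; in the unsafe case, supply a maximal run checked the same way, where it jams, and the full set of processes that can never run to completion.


SAFE, for example via the order P2, P3, P7, P1, P8, P4.
Key observation: the order's first zero-slack moment is P2 ((1, 1) needed, (2, 1) free — a requested resource with nothing to spare).
Verifying each step:
  pool = (2, 1)
  run P2 (needs (1, 1), free (2, 1)); after release of (3, 1) the pool is (5, 2)
  run P3 (needs (5, 0), free (5, 2)); after release of (1, 0) the pool is (6, 2)
  run P7 (needs (2, 2), free (6, 2)); after release of (1, 2) the pool is (7, 4)
  run P1 (needs (3, 4), free (7, 4)); after release of (0, 1) the pool is (7, 5)
  run P8 (needs (5, 2), free (7, 5)); after release of (0, 1) the pool is (7, 6)
  run P4 (needs (5, 5), free (7, 6)); after release of (1, 1) the pool is (8, 7)
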